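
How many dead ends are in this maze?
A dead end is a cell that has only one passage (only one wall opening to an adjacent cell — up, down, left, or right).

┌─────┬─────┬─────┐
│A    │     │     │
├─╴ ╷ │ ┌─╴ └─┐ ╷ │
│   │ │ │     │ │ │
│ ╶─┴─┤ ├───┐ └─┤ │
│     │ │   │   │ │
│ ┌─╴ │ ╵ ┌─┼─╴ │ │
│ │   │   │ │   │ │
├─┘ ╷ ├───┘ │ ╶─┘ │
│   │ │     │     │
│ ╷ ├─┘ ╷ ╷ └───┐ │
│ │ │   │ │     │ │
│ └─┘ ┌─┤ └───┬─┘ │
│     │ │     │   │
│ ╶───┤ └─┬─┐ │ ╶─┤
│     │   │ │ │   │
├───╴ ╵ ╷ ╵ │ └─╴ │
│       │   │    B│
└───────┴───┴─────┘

Checking each cell for number of passages:

Dead ends found at positions:
  (0, 0)
  (0, 6)
  (1, 2)
  (1, 4)
  (1, 7)
  (2, 5)
  (3, 0)
  (3, 5)
  (4, 2)
  (5, 1)
  (5, 7)
  (6, 3)
  (7, 5)
  (8, 0)
Total dead ends: 14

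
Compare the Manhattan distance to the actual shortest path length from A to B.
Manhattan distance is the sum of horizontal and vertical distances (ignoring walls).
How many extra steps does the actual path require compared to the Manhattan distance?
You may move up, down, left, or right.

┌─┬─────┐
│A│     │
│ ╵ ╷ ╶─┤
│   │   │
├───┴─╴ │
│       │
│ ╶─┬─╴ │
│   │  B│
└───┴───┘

Manhattan distance: |3 - 0| + |3 - 0| = 6
Actual path length: 8
Extra steps: 8 - 6 = 2

Solution:

┌─┬─────┐
│A│↱ ↓  │
│ ╵ ╷ ╶─┤
│↳ ↑│↳ ↓│
├───┴─╴ │
│      ↓│
│ ╶─┬─╴ │
│   │  B│
└───┴───┘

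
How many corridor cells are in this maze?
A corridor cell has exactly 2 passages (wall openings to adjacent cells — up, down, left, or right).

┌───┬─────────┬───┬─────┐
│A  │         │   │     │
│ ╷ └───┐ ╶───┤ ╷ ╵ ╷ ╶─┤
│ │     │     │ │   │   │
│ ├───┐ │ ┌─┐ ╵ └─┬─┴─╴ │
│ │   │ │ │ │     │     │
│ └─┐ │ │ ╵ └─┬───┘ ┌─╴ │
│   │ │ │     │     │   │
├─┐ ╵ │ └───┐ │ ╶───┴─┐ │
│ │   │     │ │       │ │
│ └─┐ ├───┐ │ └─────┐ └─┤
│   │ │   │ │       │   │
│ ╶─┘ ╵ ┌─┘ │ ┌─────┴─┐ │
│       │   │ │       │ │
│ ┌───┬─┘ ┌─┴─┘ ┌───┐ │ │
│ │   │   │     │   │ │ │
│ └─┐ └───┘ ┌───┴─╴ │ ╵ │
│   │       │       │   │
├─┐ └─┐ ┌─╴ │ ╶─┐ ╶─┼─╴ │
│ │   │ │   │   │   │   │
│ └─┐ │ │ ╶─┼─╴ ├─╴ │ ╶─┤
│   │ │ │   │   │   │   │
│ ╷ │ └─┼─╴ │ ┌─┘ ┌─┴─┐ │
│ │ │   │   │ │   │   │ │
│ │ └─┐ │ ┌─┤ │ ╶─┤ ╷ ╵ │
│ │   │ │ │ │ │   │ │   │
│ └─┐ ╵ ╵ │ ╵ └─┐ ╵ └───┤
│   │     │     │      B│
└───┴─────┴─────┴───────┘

Counting cells with exactly 2 passages:
Total corridor cells: 126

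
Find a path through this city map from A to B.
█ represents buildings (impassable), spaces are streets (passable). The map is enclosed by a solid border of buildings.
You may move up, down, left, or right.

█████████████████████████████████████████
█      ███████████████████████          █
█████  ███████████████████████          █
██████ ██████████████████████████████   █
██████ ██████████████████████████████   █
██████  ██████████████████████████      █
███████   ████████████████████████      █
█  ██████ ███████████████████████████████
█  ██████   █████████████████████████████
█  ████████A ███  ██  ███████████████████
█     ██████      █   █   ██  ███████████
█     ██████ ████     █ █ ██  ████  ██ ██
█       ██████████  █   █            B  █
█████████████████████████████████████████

Finding the shortest path from A to B:
Movement: cardinal only
Path length: 33 steps
Directions: right → down → right → right → right → right → right → down → right → right → right → right → down → right → right → up → up → right → right → down → down → right → right → right → right → right → right → right → right → right → right → right → right

Solution:

█████████████████████████████████████████
█      ███████████████████████          █
█████  ███████████████████████          █
██████ ██████████████████████████████   █
██████ ██████████████████████████████   █
██████  ██████████████████████████      █
███████   ████████████████████████      █
█  ██████ ███████████████████████████████
█  ██████   █████████████████████████████
█  ████████A↓███  ██  ███████████████████
█     ██████↳→→→→↓█   █↱→↓██  ███████████
█     ██████ ████↳→→→↓█↑█↓██  ████  ██ ██
█       ██████████  █↳→↑█↳→→→→→→→→→→→B  █
█████████████████████████████████████████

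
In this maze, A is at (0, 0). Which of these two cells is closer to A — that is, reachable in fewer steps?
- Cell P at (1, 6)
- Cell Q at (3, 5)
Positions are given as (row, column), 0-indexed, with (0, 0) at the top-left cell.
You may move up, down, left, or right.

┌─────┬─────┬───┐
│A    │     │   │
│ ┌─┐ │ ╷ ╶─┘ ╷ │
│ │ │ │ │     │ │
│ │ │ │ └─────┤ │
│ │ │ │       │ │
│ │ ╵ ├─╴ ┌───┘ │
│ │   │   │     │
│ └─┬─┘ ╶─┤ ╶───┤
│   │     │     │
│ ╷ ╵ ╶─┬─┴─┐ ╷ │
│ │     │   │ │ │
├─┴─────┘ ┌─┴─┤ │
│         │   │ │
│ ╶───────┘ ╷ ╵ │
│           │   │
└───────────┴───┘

Shortest path A → P at (1, 6): 19 steps
Shortest path A → Q at (3, 5): 26 steps

P is closer (19 steps vs 26 steps).

Path to P:

┌─────┬─────┬───┐
│A    │↱ ↓  │   │
│ ┌─┐ │ ╷ ╶─┘ ╷ │
│↓│ │ │↑│↳ → P│ │
│ │ │ │ └─────┤ │
│↓│ │ │↑ ↰    │ │
│ │ ╵ ├─╴ ┌───┘ │
│↓│   │↱ ↑│     │
│ └─┬─┘ ╶─┤ ╶───┤
│↳ ↓│↱ ↑  │     │
│ ╷ ╵ ╶─┬─┴─┐ ╷ │
│ │↳ ↑  │   │ │ │
├─┴─────┘ ┌─┴─┤ │
│         │   │ │
│ ╶───────┘ ╷ ╵ │
│           │   │
└───────────┴───┘

Path to Q:

┌─────┬─────┬───┐
│A    │↱ ↓  │↱ ↓│
│ ┌─┐ │ ╷ ╶─┘ ╷ │
│↓│ │ │↑│↳ → ↑│↓│
│ │ │ │ └─────┤ │
│↓│ │ │↑ ↰    │↓│
│ │ ╵ ├─╴ ┌───┘ │
│↓│   │↱ ↑│Q ← ↲│
│ └─┬─┘ ╶─┤ ╶───┤
│↳ ↓│↱ ↑  │     │
│ ╷ ╵ ╶─┬─┴─┐ ╷ │
│ │↳ ↑  │   │ │ │
├─┴─────┘ ┌─┴─┤ │
│         │   │ │
│ ╶───────┘ ╷ ╵ │
│           │   │
└───────────┴───┘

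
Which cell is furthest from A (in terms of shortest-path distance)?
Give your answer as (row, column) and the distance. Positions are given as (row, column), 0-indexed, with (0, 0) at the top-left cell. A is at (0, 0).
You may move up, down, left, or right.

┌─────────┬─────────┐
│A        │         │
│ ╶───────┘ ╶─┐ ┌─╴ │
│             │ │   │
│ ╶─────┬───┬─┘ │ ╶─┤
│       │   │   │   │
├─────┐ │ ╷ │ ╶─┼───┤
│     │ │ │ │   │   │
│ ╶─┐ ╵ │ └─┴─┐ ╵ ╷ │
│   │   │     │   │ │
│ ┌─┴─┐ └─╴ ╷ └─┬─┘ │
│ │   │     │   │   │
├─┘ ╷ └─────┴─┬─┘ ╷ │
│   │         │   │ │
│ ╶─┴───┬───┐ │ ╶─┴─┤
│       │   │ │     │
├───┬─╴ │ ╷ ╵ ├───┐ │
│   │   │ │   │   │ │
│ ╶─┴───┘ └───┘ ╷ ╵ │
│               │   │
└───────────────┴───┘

Computing BFS distances from A to all cells:
Furthest cell: (8, 2)
Distance: 56 steps

Path from A to the furthest cell:

┌─────────┬─────────┐
│A        │↱ → ↓    │
│ ╶───────┘ ╶─┐ ┌─╴ │
│↳ → → → → ↑  │↓│   │
│ ╶─────┬───┬─┘ │ ╶─┤
│       │   │↓ ↲│   │
├─────┐ │ ╷ │ ╶─┼───┤
│     │ │ │ │↳ ↓│↱ ↓│
│ ╶─┐ ╵ │ └─┴─┐ ╵ ╷ │
│   │   │     │↳ ↑│↓│
│ ┌─┴─┐ └─╴ ╷ └─┬─┘ │
│ │↓ ↰│     │   │↓ ↲│
├─┘ ╷ └─────┴─┬─┘ ╷ │
│↓ ↲│↑ ← ← ← ↰│↓ ↲│ │
│ ╶─┴───┬───┐ │ ╶─┴─┤
│↳ → → ↓│↱ ↓│↑│↳ → ↓│
├───┬─╴ │ ╷ ╵ ├───┐ │
│   │B ↲│↑│↳ ↑│↓ ↰│↓│
│ ╶─┴───┘ └───┘ ╷ ╵ │
│        ↑ ← ← ↲│↑ ↲│
└───────────────┴───┘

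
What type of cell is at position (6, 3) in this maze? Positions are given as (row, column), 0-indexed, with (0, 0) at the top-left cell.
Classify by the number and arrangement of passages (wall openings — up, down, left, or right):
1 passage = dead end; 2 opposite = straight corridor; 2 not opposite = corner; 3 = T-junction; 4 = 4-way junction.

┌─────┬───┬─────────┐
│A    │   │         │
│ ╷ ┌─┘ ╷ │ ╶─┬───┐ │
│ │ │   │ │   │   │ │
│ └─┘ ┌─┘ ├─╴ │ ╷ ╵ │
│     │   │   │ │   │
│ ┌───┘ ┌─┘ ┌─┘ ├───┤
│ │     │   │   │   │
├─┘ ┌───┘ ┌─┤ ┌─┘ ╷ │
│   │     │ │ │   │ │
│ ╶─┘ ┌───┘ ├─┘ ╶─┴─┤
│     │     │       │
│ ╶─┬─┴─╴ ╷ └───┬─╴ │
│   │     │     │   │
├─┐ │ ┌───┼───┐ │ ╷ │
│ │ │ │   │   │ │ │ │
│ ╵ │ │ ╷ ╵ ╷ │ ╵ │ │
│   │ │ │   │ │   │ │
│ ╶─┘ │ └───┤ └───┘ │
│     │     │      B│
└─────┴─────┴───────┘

Checking cell at (6, 3):
Number of passages: 2
Cell type: straight corridor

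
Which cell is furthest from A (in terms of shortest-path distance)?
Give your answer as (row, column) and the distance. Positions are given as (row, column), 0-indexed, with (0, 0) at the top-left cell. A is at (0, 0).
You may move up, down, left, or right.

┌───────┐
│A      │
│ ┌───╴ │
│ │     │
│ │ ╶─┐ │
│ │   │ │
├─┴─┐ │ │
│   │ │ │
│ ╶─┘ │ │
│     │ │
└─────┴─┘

Computing BFS distances from A to all cells:
Furthest cell: (3, 1)
Distance: 14 steps

Path from A to the furthest cell:

┌───────┐
│A → → ↓│
│ ┌───╴ │
│ │↓ ← ↲│
│ │ ╶─┐ │
│ │↳ ↓│ │
├─┴─┐ │ │
│↱ B│↓│ │
│ ╶─┘ │ │
│↑ ← ↲│ │
└─────┴─┘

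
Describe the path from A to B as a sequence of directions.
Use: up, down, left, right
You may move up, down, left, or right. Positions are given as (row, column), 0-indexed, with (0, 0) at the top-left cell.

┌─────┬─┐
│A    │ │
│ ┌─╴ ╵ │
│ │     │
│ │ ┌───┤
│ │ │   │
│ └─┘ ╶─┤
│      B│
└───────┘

Finding the path and converting it to directions:
Path through cells: (0,0) → (1,0) → (2,0) → (3,0) → (3,1) → (3,2) → (3,3)
Directions: down, down, down, right, right, right

Solution:

┌─────┬─┐
│A    │ │
│ ┌─╴ ╵ │
│↓│     │
│ │ ┌───┤
│↓│ │   │
│ └─┘ ╶─┤
│↳ → → B│
└───────┘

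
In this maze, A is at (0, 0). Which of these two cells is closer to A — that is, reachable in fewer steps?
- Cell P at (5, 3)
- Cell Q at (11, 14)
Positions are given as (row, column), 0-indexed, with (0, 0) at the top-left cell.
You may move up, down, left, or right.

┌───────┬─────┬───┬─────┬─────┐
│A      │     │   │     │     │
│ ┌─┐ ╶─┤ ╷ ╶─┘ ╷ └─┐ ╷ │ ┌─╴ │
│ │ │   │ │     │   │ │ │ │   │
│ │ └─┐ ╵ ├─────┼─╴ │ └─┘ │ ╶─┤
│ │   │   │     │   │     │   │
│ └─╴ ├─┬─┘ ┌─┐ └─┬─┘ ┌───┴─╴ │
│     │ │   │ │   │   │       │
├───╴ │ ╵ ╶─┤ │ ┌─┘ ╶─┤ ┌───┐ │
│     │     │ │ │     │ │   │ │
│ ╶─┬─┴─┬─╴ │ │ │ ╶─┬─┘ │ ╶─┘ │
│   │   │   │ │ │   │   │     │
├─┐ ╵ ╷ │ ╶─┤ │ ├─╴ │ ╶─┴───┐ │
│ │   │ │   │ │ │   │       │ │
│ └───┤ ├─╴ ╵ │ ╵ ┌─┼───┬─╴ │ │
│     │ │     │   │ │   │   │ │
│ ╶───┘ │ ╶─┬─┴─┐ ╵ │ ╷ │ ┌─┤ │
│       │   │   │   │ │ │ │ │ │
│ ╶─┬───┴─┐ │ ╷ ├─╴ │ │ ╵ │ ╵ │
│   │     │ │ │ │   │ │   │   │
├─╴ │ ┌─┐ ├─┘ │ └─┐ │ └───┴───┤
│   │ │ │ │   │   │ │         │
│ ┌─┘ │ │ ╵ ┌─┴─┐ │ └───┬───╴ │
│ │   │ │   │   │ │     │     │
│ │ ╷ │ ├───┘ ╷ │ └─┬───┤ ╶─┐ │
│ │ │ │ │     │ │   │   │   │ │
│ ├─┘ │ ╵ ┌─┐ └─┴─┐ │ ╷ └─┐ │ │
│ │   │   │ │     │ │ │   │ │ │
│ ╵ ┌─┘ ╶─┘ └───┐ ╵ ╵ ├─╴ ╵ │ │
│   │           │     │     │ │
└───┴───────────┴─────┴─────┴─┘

Shortest path A → P at (5, 3): 14 steps
Shortest path A → Q at (11, 14): 67 steps

P is closer (14 steps vs 67 steps).

Path to P:

┌───────┬─────┬───┬─────┬─────┐
│A      │     │   │     │     │
│ ┌─┐ ╶─┤ ╷ ╶─┘ ╷ └─┐ ╷ │ ┌─╴ │
│↓│ │   │ │     │   │ │ │ │   │
│ │ └─┐ ╵ ├─────┼─╴ │ └─┘ │ ╶─┤
│↓│   │   │     │   │     │   │
│ └─╴ ├─┬─┘ ┌─┐ └─┬─┘ ┌───┴─╴ │
│↳ → ↓│ │   │ │   │   │       │
├───╴ │ ╵ ╶─┤ │ ┌─┘ ╶─┤ ┌───┐ │
│↓ ← ↲│     │ │ │     │ │   │ │
│ ╶─┬─┴─┬─╴ │ │ │ ╶─┬─┘ │ ╶─┘ │
│↳ ↓│↱ P│   │ │ │   │   │     │
├─┐ ╵ ╷ │ ╶─┤ │ ├─╴ │ ╶─┴───┐ │
│ │↳ ↑│ │   │ │ │   │       │ │
│ └───┤ ├─╴ ╵ │ ╵ ┌─┼───┬─╴ │ │
│     │ │     │   │ │   │   │ │
│ ╶───┘ │ ╶─┬─┴─┐ ╵ │ ╷ │ ┌─┤ │
│       │   │   │   │ │ │ │ │ │
│ ╶─┬───┴─┐ │ ╷ ├─╴ │ │ ╵ │ ╵ │
│   │     │ │ │ │   │ │   │   │
├─╴ │ ┌─┐ ├─┘ │ └─┐ │ └───┴───┤
│   │ │ │ │   │   │ │         │
│ ┌─┘ │ │ ╵ ┌─┴─┐ │ └───┬───╴ │
│ │   │ │   │   │ │     │     │
│ │ ╷ │ ├───┘ ╷ │ └─┬───┤ ╶─┐ │
│ │ │ │ │     │ │   │   │   │ │
│ ├─┘ │ ╵ ┌─┐ └─┴─┐ │ ╷ └─┐ │ │
│ │   │   │ │     │ │ │   │ │ │
│ ╵ ┌─┘ ╶─┘ └───┐ ╵ ╵ ├─╴ ╵ │ │
│   │           │     │     │ │
└───┴───────────┴─────┴─────┴─┘

Path to Q:

┌───────┬─────┬───┬─────┬─────┐
│A      │     │   │     │     │
│ ┌─┐ ╶─┤ ╷ ╶─┘ ╷ └─┐ ╷ │ ┌─╴ │
│↓│ │   │ │     │   │ │ │ │   │
│ │ └─┐ ╵ ├─────┼─╴ │ └─┘ │ ╶─┤
│↓│   │   │     │   │     │   │
│ └─╴ ├─┬─┘ ┌─┐ └─┬─┘ ┌───┴─╴ │
│↳ → ↓│ │   │ │   │   │       │
├───╴ │ ╵ ╶─┤ │ ┌─┘ ╶─┤ ┌───┐ │
│↓ ← ↲│     │ │ │     │ │   │ │
│ ╶─┬─┴─┬─╴ │ │ │ ╶─┬─┘ │ ╶─┘ │
│↳ ↓│↱ ↓│   │ │ │   │   │     │
├─┐ ╵ ╷ │ ╶─┤ │ ├─╴ │ ╶─┴───┐ │
│ │↳ ↑│↓│   │ │ │   │       │ │
│ └───┤ ├─╴ ╵ │ ╵ ┌─┼───┬─╴ │ │
│     │↓│     │   │ │   │   │ │
│ ╶───┘ │ ╶─┬─┴─┐ ╵ │ ╷ │ ┌─┤ │
│↓ ← ← ↲│   │↱ ↓│   │ │ │ │ │ │
│ ╶─┬───┴─┐ │ ╷ ├─╴ │ │ ╵ │ ╵ │
│↳ ↓│↱ → ↓│ │↑│↓│   │ │   │   │
├─╴ │ ┌─┐ ├─┘ │ └─┐ │ └───┴───┤
│↓ ↲│↑│ │↓│↱ ↑│↳ ↓│ │         │
│ ┌─┘ │ │ ╵ ┌─┴─┐ │ └───┬───╴ │
│↓│  ↑│ │↳ ↑│   │↓│     │↱ → Q│
│ │ ╷ │ ├───┘ ╷ │ └─┬───┤ ╶─┐ │
│↓│ │↑│ │     │ │↳ ↓│↱ ↓│↑ ↰│ │
│ ├─┘ │ ╵ ┌─┐ └─┴─┐ │ ╷ └─┐ │ │
│↓│↱ ↑│   │ │     │↓│↑│↳ ↓│↑│ │
│ ╵ ┌─┘ ╶─┘ └───┐ ╵ ╵ ├─╴ ╵ │ │
│↳ ↑│           │  ↳ ↑│  ↳ ↑│ │
└───┴───────────┴─────┴─────┴─┘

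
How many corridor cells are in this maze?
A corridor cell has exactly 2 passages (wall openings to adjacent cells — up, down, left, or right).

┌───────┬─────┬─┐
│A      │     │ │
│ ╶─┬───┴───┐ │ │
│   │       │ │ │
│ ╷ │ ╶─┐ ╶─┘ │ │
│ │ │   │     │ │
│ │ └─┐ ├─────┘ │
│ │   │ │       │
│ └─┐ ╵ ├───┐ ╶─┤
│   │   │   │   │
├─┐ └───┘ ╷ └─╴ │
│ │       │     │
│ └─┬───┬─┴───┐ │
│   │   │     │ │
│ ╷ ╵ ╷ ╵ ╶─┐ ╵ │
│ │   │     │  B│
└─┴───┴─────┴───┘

Counting cells with exactly 2 passages:
Total corridor cells: 50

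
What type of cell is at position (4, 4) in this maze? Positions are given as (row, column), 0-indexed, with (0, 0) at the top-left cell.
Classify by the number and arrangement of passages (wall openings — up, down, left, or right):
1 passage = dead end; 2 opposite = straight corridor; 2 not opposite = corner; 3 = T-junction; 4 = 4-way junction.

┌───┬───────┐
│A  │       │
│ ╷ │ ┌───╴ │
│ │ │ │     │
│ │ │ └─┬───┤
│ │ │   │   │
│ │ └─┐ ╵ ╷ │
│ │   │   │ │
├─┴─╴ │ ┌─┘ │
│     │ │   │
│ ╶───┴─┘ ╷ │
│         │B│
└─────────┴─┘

Checking cell at (4, 4):
Number of passages: 2
Cell type: corner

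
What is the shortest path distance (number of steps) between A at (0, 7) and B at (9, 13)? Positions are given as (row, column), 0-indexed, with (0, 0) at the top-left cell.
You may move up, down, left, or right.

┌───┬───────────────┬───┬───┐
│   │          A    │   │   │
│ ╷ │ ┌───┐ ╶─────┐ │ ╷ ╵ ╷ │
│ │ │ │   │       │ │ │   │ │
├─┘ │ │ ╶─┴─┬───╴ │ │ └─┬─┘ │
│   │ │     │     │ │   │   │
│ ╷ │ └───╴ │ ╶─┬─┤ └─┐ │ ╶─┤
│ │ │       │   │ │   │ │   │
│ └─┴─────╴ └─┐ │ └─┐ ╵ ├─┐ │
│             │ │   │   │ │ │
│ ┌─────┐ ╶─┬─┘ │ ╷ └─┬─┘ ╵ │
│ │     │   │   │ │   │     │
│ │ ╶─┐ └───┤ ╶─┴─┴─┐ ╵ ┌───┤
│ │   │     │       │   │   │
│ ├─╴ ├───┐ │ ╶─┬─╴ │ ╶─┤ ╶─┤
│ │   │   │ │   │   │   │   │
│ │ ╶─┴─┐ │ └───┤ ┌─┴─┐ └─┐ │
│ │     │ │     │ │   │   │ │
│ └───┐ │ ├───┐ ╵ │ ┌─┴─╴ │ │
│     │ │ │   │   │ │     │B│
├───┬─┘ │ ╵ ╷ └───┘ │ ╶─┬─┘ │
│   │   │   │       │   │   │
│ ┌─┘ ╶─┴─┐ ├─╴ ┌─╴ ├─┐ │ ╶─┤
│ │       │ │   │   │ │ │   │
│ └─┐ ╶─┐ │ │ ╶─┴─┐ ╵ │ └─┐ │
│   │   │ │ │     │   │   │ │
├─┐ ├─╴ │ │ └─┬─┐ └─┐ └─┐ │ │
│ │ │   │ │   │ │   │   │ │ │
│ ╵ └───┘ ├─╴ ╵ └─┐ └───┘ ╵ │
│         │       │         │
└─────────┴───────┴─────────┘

Finding path from (0, 7) to (9, 13):
Path: (0,7) → (0,8) → (0,9) → (1,9) → (2,9) → (3,9) → (3,10) → (4,10) → (4,11) → (3,11) → (2,11) → (2,10) → (1,10) → (0,10) → (0,11) → (1,11) → (1,12) → (0,12) → (0,13) → (1,13) → (2,13) → (2,12) → (3,12) → (3,13) → (4,13) → (5,13) → (5,12) → (5,11) → (6,11) → (6,10) → (7,10) → (7,11) → (8,11) → (8,12) → (9,12) → (9,11) → (9,10) → (10,10) → (10,11) → (11,11) → (12,11) → (12,12) → (13,12) → (14,12) → (14,13) → (13,13) → (12,13) → (11,13) → (11,12) → (10,12) → (10,13) → (9,13)
Distance: 51 steps

Solution:

┌───┬───────────────┬───┬───┐
│   │          A → ↓│↱ ↓│↱ ↓│
│ ╷ │ ┌───┐ ╶─────┐ │ ╷ ╵ ╷ │
│ │ │ │   │       │↓│↑│↳ ↑│↓│
├─┘ │ │ ╶─┴─┬───╴ │ │ └─┬─┘ │
│   │ │     │     │↓│↑ ↰│↓ ↲│
│ ╷ │ └───╴ │ ╶─┬─┤ └─┐ │ ╶─┤
│ │ │       │   │ │↳ ↓│↑│↳ ↓│
│ └─┴─────╴ └─┐ │ └─┐ ╵ ├─┐ │
│             │ │   │↳ ↑│ │↓│
│ ┌─────┐ ╶─┬─┘ │ ╷ └─┬─┘ ╵ │
│ │     │   │   │ │   │↓ ← ↲│
│ │ ╶─┐ └───┤ ╶─┴─┴─┐ ╵ ┌───┤
│ │   │     │       │↓ ↲│   │
│ ├─╴ ├───┐ │ ╶─┬─╴ │ ╶─┤ ╶─┤
│ │   │   │ │   │   │↳ ↓│   │
│ │ ╶─┴─┐ │ └───┤ ┌─┴─┐ └─┐ │
│ │     │ │     │ │   │↳ ↓│ │
│ └───┐ │ ├───┐ ╵ │ ┌─┴─╴ │ │
│     │ │ │   │   │ │↓ ← ↲│B│
├───┬─┘ │ ╵ ╷ └───┘ │ ╶─┬─┘ │
│   │   │   │       │↳ ↓│↱ ↑│
│ ┌─┘ ╶─┴─┐ ├─╴ ┌─╴ ├─┐ │ ╶─┤
│ │       │ │   │   │ │↓│↑ ↰│
│ └─┐ ╶─┐ │ │ ╶─┴─┐ ╵ │ └─┐ │
│   │   │ │ │     │   │↳ ↓│↑│
├─┐ ├─╴ │ │ └─┬─┐ └─┐ └─┐ │ │
│ │ │   │ │   │ │   │   │↓│↑│
│ ╵ └───┘ ├─╴ ╵ └─┐ └───┘ ╵ │
│         │       │      ↳ ↑│
└─────────┴───────┴─────────┘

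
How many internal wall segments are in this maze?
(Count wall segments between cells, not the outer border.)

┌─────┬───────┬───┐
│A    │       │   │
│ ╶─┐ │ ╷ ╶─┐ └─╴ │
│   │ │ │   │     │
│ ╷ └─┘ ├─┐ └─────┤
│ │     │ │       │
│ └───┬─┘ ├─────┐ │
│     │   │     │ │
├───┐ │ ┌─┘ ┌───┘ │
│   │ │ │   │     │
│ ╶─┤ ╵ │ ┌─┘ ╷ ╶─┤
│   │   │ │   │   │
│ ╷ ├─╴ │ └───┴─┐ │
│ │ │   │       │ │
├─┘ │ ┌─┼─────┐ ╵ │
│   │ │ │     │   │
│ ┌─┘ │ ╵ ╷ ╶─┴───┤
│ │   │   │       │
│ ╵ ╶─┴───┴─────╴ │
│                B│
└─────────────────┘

Counting internal wall segments:
Total internal walls: 72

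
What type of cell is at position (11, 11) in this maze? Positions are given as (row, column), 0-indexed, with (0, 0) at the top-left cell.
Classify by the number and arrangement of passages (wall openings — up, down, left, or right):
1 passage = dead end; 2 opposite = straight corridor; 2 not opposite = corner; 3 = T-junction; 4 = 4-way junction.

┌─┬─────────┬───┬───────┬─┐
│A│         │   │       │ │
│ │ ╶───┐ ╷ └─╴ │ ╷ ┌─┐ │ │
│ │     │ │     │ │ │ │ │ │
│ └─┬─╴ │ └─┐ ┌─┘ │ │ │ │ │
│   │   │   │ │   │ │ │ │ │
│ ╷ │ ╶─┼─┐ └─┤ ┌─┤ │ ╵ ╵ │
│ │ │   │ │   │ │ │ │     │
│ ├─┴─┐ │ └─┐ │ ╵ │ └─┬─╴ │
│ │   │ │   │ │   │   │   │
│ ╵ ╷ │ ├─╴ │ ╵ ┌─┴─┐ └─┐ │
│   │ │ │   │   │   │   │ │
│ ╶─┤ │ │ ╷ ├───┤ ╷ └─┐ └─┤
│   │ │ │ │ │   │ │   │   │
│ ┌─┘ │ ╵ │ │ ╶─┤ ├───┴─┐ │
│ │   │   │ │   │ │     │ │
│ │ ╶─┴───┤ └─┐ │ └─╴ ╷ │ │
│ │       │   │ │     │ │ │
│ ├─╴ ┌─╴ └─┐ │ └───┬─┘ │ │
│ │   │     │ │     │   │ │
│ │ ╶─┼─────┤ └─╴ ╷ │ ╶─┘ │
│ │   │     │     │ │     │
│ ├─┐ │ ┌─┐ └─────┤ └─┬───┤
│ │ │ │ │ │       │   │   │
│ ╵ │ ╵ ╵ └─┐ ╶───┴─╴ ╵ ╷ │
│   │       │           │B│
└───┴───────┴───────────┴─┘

Checking cell at (11, 11):
Number of passages: 2
Cell type: corner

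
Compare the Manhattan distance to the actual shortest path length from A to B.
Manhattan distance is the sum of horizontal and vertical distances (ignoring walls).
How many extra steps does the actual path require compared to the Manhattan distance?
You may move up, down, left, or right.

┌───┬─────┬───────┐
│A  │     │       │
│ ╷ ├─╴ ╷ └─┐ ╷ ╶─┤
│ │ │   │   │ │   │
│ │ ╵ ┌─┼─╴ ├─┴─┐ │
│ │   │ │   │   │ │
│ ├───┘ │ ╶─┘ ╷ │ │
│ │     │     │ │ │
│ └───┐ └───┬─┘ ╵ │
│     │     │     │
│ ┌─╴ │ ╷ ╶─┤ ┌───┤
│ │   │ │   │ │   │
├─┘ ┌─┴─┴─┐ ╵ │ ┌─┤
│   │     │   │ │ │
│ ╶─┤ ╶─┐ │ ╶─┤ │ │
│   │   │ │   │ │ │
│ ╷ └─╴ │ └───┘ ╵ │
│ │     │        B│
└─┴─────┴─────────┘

Manhattan distance: |8 - 0| + |8 - 0| = 16
Actual path length: 26
Extra steps: 26 - 16 = 10

Solution:

┌───┬─────┬───────┐
│A  │     │       │
│ ╷ ├─╴ ╷ └─┐ ╷ ╶─┤
│↓│ │   │   │ │   │
│ │ ╵ ┌─┼─╴ ├─┴─┐ │
│↓│   │ │   │   │ │
│ ├───┘ │ ╶─┘ ╷ │ │
│↓│     │     │ │ │
│ └───┐ └───┬─┘ ╵ │
│↳ → ↓│     │     │
│ ┌─╴ │ ╷ ╶─┤ ┌───┤
│ │↓ ↲│ │   │ │   │
├─┘ ┌─┴─┴─┐ ╵ │ ┌─┤
│↓ ↲│↱ → ↓│   │ │ │
│ ╶─┤ ╶─┐ │ ╶─┤ │ │
│↳ ↓│↑ ↰│↓│   │ │ │
│ ╷ └─╴ │ └───┘ ╵ │
│ │↳ → ↑│↳ → → → B│
└─┴─────┴─────────┘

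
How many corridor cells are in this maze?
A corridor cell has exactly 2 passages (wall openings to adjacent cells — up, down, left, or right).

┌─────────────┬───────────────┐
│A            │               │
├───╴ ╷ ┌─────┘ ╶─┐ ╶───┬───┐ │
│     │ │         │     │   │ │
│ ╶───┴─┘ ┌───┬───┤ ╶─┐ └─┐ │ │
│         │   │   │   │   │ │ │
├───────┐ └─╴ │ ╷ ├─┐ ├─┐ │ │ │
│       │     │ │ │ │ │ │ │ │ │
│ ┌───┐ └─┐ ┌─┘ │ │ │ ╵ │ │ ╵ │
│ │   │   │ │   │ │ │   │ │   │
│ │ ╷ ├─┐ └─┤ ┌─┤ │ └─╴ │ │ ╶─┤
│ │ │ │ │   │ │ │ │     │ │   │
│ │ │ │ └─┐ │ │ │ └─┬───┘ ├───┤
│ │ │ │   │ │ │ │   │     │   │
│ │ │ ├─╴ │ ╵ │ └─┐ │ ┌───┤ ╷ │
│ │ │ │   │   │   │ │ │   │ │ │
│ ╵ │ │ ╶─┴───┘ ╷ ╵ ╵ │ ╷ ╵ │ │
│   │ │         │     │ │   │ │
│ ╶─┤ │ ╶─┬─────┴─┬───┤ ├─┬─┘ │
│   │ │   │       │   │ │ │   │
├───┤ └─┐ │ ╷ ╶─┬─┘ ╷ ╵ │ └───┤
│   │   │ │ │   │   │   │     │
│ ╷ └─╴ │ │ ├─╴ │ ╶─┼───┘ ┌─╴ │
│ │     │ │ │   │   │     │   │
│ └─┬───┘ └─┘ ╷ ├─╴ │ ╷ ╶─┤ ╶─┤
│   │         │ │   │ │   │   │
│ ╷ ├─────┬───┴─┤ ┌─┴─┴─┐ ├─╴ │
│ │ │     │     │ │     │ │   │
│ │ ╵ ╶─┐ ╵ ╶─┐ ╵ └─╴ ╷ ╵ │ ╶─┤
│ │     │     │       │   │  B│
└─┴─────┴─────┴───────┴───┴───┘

Counting cells with exactly 2 passages:
Total corridor cells: 177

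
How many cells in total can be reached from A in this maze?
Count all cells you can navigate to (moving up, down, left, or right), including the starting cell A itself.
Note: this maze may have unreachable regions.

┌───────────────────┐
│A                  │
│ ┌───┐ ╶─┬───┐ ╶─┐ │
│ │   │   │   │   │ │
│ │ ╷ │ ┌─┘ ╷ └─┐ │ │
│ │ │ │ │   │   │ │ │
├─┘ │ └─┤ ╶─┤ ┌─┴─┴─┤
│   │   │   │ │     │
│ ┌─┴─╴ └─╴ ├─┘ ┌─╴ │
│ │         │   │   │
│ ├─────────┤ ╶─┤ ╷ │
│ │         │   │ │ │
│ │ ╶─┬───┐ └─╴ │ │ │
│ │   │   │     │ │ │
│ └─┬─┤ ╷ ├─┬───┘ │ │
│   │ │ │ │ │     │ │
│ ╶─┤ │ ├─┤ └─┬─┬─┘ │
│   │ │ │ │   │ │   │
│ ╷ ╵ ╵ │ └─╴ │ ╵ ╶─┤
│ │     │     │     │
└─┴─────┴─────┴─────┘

Using BFS/flood-fill to find all reachable cells from A:
Maze size: 10 × 10 = 100 total cells
80 cell(s) are walled off and cannot be reached from A.
Reachable cells: 20

Reachable region (· marks reachable cells):

┌───────────────────┐
│A · · · · · · · · ·│
│ ┌───┐ ╶─┬───┐ ╶─┐ │
│·│   │· ·│   │· ·│·│
│ │ ╷ │ ┌─┘ ╷ └─┐ │ │
│·│ │ │·│   │   │·│·│
├─┘ │ └─┤ ╶─┤ ┌─┴─┴─┤
│   │   │   │ │     │
│ ┌─┴─╴ └─╴ ├─┘ ┌─╴ │
│ │         │   │   │
│ ├─────────┤ ╶─┤ ╷ │
│ │         │   │ │ │
│ │ ╶─┬───┐ └─╴ │ │ │
│ │   │   │     │ │ │
│ └─┬─┤ ╷ ├─┬───┘ │ │
│   │ │ │ │ │     │ │
│ ╶─┤ │ ├─┤ └─┬─┬─┘ │
│   │ │ │ │   │ │   │
│ ╷ ╵ ╵ │ └─╴ │ ╵ ╶─┤
│ │     │     │     │
└─┴─────┴─────┴─────┘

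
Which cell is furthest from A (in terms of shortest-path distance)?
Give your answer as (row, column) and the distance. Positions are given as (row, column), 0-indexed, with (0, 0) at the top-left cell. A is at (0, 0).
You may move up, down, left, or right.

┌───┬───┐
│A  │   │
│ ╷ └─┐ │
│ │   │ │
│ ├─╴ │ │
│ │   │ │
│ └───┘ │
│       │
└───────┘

Computing BFS distances from A to all cells:
Furthest cell: (0, 2)
Distance: 10 steps

Path from A to the furthest cell:

┌───┬───┐
│A  │B ↰│
│ ╷ └─┐ │
│↓│   │↑│
│ ├─╴ │ │
│↓│   │↑│
│ └───┘ │
│↳ → → ↑│
└───────┘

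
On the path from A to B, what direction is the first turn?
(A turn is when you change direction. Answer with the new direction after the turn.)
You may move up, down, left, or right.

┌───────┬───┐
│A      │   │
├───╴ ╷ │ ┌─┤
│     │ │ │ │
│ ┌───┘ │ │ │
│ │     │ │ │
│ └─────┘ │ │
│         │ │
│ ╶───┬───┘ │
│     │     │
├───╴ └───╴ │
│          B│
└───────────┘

Directions: right, right, down, left, left, down, down, down, right, right, down, right, right, right
First turn direction: down

Solution:

┌───────┬───┐
│A → ↓  │   │
├───╴ ╷ │ ┌─┤
│↓ ← ↲│ │ │ │
│ ┌───┘ │ │ │
│↓│     │ │ │
│ └─────┘ │ │
│↓        │ │
│ ╶───┬───┘ │
│↳ → ↓│     │
├───╴ └───╴ │
│    ↳ → → B│
└───────────┘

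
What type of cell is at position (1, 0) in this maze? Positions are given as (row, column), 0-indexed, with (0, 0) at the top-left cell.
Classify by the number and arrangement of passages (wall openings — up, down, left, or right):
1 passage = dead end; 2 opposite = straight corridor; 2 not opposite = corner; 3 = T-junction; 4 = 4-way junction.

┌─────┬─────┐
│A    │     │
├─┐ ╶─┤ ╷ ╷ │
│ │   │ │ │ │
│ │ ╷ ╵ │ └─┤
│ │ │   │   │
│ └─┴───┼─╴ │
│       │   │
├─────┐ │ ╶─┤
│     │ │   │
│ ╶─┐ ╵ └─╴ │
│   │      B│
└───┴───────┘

Checking cell at (1, 0):
Number of passages: 1
Cell type: dead end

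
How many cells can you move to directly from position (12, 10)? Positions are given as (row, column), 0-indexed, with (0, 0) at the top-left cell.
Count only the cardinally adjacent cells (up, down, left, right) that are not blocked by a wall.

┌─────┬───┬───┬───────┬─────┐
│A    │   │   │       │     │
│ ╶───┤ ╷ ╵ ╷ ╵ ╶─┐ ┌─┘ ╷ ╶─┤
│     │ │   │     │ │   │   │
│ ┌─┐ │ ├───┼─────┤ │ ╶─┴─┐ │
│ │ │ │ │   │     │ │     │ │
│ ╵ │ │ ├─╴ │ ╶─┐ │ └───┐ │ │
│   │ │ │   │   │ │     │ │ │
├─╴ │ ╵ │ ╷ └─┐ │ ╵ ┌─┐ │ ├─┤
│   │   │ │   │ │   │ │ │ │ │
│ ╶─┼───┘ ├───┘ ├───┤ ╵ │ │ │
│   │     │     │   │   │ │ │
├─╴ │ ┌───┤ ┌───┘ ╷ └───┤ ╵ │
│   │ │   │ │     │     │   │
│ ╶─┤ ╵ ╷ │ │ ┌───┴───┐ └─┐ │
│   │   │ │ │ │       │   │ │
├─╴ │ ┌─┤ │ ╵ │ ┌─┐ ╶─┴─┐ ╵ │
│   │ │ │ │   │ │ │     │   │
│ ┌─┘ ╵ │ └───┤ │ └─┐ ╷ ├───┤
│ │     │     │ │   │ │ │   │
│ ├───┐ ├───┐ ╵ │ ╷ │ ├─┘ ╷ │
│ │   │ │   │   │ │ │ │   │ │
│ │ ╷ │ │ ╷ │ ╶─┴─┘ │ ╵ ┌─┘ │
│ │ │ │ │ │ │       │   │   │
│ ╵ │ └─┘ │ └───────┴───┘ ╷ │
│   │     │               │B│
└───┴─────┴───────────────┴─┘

Checking passable neighbors of (12, 10):
Neighbors: (12, 9), (12, 11)
Count: 2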